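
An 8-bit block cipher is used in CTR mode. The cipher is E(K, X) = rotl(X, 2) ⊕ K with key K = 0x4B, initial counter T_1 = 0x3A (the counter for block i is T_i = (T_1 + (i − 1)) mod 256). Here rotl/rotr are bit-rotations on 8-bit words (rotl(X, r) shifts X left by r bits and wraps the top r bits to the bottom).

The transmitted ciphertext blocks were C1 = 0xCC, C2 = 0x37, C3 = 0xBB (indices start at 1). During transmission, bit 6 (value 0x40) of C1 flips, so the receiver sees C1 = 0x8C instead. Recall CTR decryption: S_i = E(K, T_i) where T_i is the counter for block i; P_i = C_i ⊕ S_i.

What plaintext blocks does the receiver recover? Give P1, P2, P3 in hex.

P1 = 0x2F, P2 = 0x90, P3 = 0x00

Only C1 changed, to 0x8C. In CTR, a change in C_i flips the same bit in P_i only; the keystream is unaffected. Decrypting the received ciphertext:
P1: T = 0x3A, S = E(K, T) = 0xA3; 0x8C ⊕ 0xA3 = 0x2F.
P2: T = 0x3B, S = E(K, T) = 0xA7; 0x37 ⊕ 0xA7 = 0x90.
P3: T = 0x3C, S = E(K, T) = 0xBB; 0xBB ⊕ 0xBB = 0x00.
Blocks that differ from the original plaintext: P1.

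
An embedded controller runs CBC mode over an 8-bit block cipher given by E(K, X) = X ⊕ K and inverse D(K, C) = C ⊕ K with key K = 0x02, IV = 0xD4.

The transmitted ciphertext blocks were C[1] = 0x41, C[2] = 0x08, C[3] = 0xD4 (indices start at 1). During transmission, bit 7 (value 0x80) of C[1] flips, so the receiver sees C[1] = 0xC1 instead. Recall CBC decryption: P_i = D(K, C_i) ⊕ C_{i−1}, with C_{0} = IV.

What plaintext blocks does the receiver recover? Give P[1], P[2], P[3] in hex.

Only C[1] changed, to 0xC1. In CBC, a change in C_i garbles P_i and flips the same bit in P_{i+1}. Decrypting the received ciphertext:
P[1]: D(K, 0xC1) = 0xC3; 0xC3 ⊕ 0xD4 = 0x17.
P[2]: D(K, 0x08) = 0x0A; 0x0A ⊕ 0xC1 = 0xCB.
P[3]: D(K, 0xD4) = 0xD6; 0xD6 ⊕ 0x08 = 0xDE.
Blocks that differ from the original plaintext: P[1], P[2].

P[1] = 0x17, P[2] = 0xCB, P[3] = 0xDE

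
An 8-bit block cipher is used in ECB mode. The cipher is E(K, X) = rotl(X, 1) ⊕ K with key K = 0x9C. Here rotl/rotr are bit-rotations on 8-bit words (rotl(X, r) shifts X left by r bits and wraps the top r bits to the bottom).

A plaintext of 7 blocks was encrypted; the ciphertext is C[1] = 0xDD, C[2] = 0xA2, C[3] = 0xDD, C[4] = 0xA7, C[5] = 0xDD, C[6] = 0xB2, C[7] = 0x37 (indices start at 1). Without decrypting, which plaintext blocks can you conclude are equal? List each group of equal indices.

ECB encrypts each block independently with the same key, so equal ciphertext blocks imply equal plaintext blocks.
C[1] = C[3] = C[5] = 0xDD, so P[1] = P[3] = P[5].

P[1] = P[3] = P[5]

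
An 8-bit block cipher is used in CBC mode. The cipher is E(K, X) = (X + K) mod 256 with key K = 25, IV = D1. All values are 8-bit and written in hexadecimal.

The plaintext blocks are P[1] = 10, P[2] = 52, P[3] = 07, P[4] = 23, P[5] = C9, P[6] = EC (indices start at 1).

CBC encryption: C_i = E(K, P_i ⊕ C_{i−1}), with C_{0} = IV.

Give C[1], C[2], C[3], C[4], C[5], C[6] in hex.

C[1]: P[1] ⊕ D1 = C1; E(K, C1) = E6.
C[2]: P[2] ⊕ E6 = B4; E(K, B4) = D9.
C[3]: P[3] ⊕ D9 = DE; E(K, DE) = 03.
C[4]: P[4] ⊕ 03 = 20; E(K, 20) = 45.
C[5]: P[5] ⊕ 45 = 8C; E(K, 8C) = B1.
C[6]: P[6] ⊕ B1 = 5D; E(K, 5D) = 82.

C[1] = E6, C[2] = D9, C[3] = 03, C[4] = 45, C[5] = B1, C[6] = 82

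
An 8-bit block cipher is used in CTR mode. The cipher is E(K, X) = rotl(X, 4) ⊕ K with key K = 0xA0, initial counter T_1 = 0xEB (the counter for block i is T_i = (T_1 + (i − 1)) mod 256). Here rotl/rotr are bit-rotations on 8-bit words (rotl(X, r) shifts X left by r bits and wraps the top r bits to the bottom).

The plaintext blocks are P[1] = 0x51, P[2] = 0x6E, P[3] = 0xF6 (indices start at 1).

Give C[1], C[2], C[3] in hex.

CTR encryption: S_i = E(K, T_i) where T_i is the counter for block i; C_i = P_i ⊕ S_i.
C[1]: T = 0xEB, S = E(K, T) = 0x1E; 0x51 ⊕ 0x1E = 0x4F.
C[2]: T = 0xEC, S = E(K, T) = 0x6E; 0x6E ⊕ 0x6E = 0x00.
C[3]: T = 0xED, S = E(K, T) = 0x7E; 0xF6 ⊕ 0x7E = 0x88.

C[1] = 0x4F, C[2] = 0x00, C[3] = 0x88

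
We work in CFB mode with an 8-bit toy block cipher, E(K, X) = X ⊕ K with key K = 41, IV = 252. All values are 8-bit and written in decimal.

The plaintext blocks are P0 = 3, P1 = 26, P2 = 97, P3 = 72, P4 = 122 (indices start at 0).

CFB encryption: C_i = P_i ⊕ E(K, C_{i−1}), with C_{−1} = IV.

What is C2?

C2 = 173

C0: E(K, 252) = 213; 3 ⊕ 213 = 214.
C1: E(K, 214) = 255; 26 ⊕ 255 = 229.
C2: E(K, 229) = 204; 97 ⊕ 204 = 173.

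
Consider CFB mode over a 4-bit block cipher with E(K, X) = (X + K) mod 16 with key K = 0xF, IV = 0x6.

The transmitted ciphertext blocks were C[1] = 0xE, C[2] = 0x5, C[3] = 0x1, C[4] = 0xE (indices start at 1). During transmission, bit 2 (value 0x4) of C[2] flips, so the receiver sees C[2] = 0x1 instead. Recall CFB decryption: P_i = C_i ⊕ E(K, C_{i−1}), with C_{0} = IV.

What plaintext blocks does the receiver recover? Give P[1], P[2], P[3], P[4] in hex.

Only C[2] changed, to 0x1. In CFB, a change in C_i flips the same bit in P_i and garbles P_{i+1}. Decrypting the received ciphertext:
P[1]: E(K, 0x6) = 0x5; 0xE ⊕ 0x5 = 0xB.
P[2]: E(K, 0xE) = 0xD; 0x1 ⊕ 0xD = 0xC.
P[3]: E(K, 0x1) = 0x0; 0x1 ⊕ 0x0 = 0x1.
P[4]: E(K, 0x1) = 0x0; 0xE ⊕ 0x0 = 0xE.
Blocks that differ from the original plaintext: P[2], P[3].

P[1] = 0xB, P[2] = 0xC, P[3] = 0x1, P[4] = 0xE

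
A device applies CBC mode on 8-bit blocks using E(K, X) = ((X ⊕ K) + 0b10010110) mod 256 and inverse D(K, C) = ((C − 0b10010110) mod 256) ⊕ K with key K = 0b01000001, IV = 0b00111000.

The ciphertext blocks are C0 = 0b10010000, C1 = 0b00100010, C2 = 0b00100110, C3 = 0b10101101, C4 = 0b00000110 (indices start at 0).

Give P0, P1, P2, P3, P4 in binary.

P0 = 0b10000011, P1 = 0b01011101, P2 = 0b11110011, P3 = 0b01110000, P4 = 0b10011100

CBC decryption: P_i = D(K, C_i) ⊕ C_{i−1}, with C_{−1} = IV.
P0: D(K, 0b10010000) = 0b10111011; 0b10111011 ⊕ 0b00111000 = 0b10000011.
P1: D(K, 0b00100010) = 0b11001101; 0b11001101 ⊕ 0b10010000 = 0b01011101.
P2: D(K, 0b00100110) = 0b11010001; 0b11010001 ⊕ 0b00100010 = 0b11110011.
P3: D(K, 0b10101101) = 0b01010110; 0b01010110 ⊕ 0b00100110 = 0b01110000.
P4: D(K, 0b00000110) = 0b00110001; 0b00110001 ⊕ 0b10101101 = 0b10011100.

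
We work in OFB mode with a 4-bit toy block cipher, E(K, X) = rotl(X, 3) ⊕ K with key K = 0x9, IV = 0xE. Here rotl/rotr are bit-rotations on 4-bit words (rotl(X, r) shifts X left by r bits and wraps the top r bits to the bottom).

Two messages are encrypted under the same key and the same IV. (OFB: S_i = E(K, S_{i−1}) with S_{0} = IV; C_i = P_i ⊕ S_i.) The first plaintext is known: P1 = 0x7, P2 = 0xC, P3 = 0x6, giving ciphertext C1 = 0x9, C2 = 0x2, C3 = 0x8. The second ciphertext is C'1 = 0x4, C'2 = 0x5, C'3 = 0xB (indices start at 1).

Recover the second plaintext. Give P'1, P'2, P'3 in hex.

In OFB with a reused IV, both messages share the same keystream S_i, so C_i ⊕ C'_i = P_i ⊕ P'_i and thus P'_i = P_i ⊕ C_i ⊕ C'_i.
P'1: 0x7 ⊕ 0x9 ⊕ 0x4 = 0xA.
P'2: 0xC ⊕ 0x2 ⊕ 0x5 = 0xB.
P'3: 0x6 ⊕ 0x8 ⊕ 0xB = 0x5.

P'1 = 0xA, P'2 = 0xB, P'3 = 0x5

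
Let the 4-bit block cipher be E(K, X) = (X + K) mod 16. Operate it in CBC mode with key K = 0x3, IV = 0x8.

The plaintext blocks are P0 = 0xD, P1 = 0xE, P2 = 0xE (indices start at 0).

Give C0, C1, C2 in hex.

CBC encryption: C_i = E(K, P_i ⊕ C_{i−1}), with C_{−1} = IV.
C0: P0 ⊕ 0x8 = 0x5; E(K, 0x5) = 0x8.
C1: P1 ⊕ 0x8 = 0x6; E(K, 0x6) = 0x9.
C2: P2 ⊕ 0x9 = 0x7; E(K, 0x7) = 0xA.

C0 = 0x8, C1 = 0x9, C2 = 0xA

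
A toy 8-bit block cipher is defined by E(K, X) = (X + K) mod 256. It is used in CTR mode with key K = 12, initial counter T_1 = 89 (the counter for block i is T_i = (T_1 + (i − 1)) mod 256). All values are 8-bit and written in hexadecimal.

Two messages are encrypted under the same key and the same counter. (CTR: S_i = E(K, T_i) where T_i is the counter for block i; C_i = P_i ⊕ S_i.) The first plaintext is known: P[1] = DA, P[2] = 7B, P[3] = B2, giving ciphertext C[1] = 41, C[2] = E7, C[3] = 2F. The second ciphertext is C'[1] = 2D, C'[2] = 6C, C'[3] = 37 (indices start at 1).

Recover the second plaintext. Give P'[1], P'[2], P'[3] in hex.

In CTR with a reused counter, both messages share the same keystream S_i, so C_i ⊕ C'_i = P_i ⊕ P'_i and thus P'_i = P_i ⊕ C_i ⊕ C'_i.
P'[1]: DA ⊕ 41 ⊕ 2D = B6.
P'[2]: 7B ⊕ E7 ⊕ 6C = F0.
P'[3]: B2 ⊕ 2F ⊕ 37 = AA.

P'[1] = B6, P'[2] = F0, P'[3] = AA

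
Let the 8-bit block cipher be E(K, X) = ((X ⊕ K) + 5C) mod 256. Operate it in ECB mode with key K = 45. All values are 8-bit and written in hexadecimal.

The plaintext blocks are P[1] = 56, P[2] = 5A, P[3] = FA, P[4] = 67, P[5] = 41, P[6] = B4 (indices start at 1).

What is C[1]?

ECB encryption: C_i = E(K, P_i).
C[1]: E(K, 56) = 6F.

C[1] = 6F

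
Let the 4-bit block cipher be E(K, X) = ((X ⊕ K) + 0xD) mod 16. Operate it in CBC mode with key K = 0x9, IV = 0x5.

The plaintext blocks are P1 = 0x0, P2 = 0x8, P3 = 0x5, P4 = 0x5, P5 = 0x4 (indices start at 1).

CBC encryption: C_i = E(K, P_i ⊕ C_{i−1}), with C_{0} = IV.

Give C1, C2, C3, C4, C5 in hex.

C1 = 0x9, C2 = 0x5, C3 = 0x6, C4 = 0x7, C5 = 0x7

C1: P1 ⊕ 0x5 = 0x5; E(K, 0x5) = 0x9.
C2: P2 ⊕ 0x9 = 0x1; E(K, 0x1) = 0x5.
C3: P3 ⊕ 0x5 = 0x0; E(K, 0x0) = 0x6.
C4: P4 ⊕ 0x6 = 0x3; E(K, 0x3) = 0x7.
C5: P5 ⊕ 0x7 = 0x3; E(K, 0x3) = 0x7.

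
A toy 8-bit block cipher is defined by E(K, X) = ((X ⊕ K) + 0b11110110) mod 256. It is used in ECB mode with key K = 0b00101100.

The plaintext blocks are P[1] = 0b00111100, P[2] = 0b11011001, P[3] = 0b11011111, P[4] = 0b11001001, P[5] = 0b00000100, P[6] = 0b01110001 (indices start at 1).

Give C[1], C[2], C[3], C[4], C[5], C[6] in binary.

C[1] = 0b00000110, C[2] = 0b11101011, C[3] = 0b11101001, C[4] = 0b11011011, C[5] = 0b00011110, C[6] = 0b01010011

ECB encryption: C_i = E(K, P_i).
C[1]: E(K, 0b00111100) = 0b00000110.
C[2]: E(K, 0b11011001) = 0b11101011.
C[3]: E(K, 0b11011111) = 0b11101001.
C[4]: E(K, 0b11001001) = 0b11011011.
C[5]: E(K, 0b00000100) = 0b00011110.
C[6]: E(K, 0b01110001) = 0b01010011.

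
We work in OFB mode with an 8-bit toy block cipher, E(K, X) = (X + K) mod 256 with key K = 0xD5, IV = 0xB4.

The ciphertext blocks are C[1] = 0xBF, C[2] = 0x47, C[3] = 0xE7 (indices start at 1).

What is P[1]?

OFB decryption: S_i = E(K, S_{i−1}) with S_{0} = IV; P_i = C_i ⊕ S_i.
P[1]: S = E(K, 0xB4) = 0x89; 0xBF ⊕ 0x89 = 0x36.

P[1] = 0x36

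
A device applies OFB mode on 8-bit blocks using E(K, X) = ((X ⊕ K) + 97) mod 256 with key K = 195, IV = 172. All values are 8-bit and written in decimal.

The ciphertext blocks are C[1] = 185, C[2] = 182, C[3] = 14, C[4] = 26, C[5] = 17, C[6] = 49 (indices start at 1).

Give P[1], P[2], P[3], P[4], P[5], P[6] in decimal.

P[1] = 105, P[2] = 194, P[3] = 22, P[4] = 38, P[5] = 113, P[6] = 53

OFB decryption: S_i = E(K, S_{i−1}) with S_{0} = IV; P_i = C_i ⊕ S_i.
P[1]: S = E(K, 172) = 208; 185 ⊕ 208 = 105.
P[2]: S = E(K, 208) = 116; 182 ⊕ 116 = 194.
P[3]: S = E(K, 116) = 24; 14 ⊕ 24 = 22.
P[4]: S = E(K, 24) = 60; 26 ⊕ 60 = 38.
P[5]: S = E(K, 60) = 96; 17 ⊕ 96 = 113.
P[6]: S = E(K, 96) = 4; 49 ⊕ 4 = 53.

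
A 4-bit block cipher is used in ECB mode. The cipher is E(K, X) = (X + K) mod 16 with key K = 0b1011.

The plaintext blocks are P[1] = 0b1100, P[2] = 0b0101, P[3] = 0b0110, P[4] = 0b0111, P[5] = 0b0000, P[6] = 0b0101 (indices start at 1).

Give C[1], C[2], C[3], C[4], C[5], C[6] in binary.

ECB encryption: C_i = E(K, P_i).
C[1]: E(K, 0b1100) = 0b0111.
C[2]: E(K, 0b0101) = 0b0000.
C[3]: E(K, 0b0110) = 0b0001.
C[4]: E(K, 0b0111) = 0b0010.
C[5]: E(K, 0b0000) = 0b1011.
C[6]: E(K, 0b0101) = 0b0000.

C[1] = 0b0111, C[2] = 0b0000, C[3] = 0b0001, C[4] = 0b0010, C[5] = 0b1011, C[6] = 0b0000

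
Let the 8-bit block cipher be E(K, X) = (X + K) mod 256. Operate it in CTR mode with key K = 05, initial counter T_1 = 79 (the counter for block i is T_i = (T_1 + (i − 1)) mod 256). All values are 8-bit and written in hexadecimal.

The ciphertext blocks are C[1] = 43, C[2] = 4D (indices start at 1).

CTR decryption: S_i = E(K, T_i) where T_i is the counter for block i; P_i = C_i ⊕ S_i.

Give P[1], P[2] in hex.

P[1] = 3D, P[2] = 32

P[1]: T = 79, S = E(K, T) = 7E; 43 ⊕ 7E = 3D.
P[2]: T = 7A, S = E(K, T) = 7F; 4D ⊕ 7F = 32.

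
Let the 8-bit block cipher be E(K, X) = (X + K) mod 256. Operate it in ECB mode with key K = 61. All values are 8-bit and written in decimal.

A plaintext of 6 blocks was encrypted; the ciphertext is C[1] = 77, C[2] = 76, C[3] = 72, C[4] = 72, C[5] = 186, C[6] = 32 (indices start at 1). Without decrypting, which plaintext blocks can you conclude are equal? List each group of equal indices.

P[3] = P[4]

ECB encrypts each block independently with the same key, so equal ciphertext blocks imply equal plaintext blocks.
C[3] = C[4] = 72, so P[3] = P[4].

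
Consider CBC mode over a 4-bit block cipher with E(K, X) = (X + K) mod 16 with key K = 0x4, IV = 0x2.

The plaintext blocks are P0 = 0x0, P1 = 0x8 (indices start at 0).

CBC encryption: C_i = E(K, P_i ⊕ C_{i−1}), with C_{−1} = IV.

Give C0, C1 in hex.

C0 = 0x6, C1 = 0x2

C0: P0 ⊕ 0x2 = 0x2; E(K, 0x2) = 0x6.
C1: P1 ⊕ 0x6 = 0xE; E(K, 0xE) = 0x2.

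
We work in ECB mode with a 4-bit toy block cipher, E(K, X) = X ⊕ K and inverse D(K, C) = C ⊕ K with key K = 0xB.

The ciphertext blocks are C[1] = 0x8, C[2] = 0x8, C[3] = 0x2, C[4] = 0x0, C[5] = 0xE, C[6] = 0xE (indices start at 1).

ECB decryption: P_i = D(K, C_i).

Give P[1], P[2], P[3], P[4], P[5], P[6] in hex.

P[1]: D(K, 0x8) = 0x3.
P[2]: D(K, 0x8) = 0x3.
P[3]: D(K, 0x2) = 0x9.
P[4]: D(K, 0x0) = 0xB.
P[5]: D(K, 0xE) = 0x5.
P[6]: D(K, 0xE) = 0x5.

P[1] = 0x3, P[2] = 0x3, P[3] = 0x9, P[4] = 0xB, P[5] = 0x5, P[6] = 0x5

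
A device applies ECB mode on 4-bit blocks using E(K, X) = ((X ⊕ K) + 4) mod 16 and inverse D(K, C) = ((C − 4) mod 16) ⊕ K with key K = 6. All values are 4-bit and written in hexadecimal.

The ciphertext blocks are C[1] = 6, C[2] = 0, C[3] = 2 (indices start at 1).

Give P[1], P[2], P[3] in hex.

ECB decryption: P_i = D(K, C_i).
P[1]: D(K, 6) = 4.
P[2]: D(K, 0) = A.
P[3]: D(K, 2) = 8.

P[1] = 4, P[2] = A, P[3] = 8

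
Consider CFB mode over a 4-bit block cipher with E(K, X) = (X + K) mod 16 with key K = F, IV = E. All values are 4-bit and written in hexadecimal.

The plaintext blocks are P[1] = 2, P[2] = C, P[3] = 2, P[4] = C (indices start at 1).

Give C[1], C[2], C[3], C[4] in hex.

C[1] = F, C[2] = 2, C[3] = 3, C[4] = E

CFB encryption: C_i = P_i ⊕ E(K, C_{i−1}), with C_{0} = IV.
C[1]: E(K, E) = D; 2 ⊕ D = F.
C[2]: E(K, F) = E; C ⊕ E = 2.
C[3]: E(K, 2) = 1; 2 ⊕ 1 = 3.
C[4]: E(K, 3) = 2; C ⊕ 2 = E.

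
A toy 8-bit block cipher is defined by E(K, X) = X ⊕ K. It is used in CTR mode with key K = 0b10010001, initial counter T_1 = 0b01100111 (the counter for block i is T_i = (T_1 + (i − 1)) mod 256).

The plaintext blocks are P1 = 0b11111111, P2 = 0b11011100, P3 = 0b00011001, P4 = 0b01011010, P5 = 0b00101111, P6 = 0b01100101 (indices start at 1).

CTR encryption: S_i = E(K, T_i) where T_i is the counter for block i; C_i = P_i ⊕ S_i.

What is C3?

C3 = 0b11100001

C1: T = 0b01100111, S = E(K, T) = 0b11110110; 0b11111111 ⊕ 0b11110110 = 0b00001001.
C2: T = 0b01101000, S = E(K, T) = 0b11111001; 0b11011100 ⊕ 0b11111001 = 0b00100101.
C3: T = 0b01101001, S = E(K, T) = 0b11111000; 0b00011001 ⊕ 0b11111000 = 0b11100001.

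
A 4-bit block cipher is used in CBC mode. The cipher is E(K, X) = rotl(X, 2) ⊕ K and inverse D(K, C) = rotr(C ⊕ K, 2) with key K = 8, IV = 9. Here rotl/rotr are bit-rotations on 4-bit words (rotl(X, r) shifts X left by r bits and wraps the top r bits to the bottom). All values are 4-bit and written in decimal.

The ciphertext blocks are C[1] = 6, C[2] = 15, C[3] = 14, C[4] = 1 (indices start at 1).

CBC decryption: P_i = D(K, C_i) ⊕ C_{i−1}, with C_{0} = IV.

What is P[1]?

P[1] = 2

P[1]: D(K, 6) = 11; 11 ⊕ 9 = 2.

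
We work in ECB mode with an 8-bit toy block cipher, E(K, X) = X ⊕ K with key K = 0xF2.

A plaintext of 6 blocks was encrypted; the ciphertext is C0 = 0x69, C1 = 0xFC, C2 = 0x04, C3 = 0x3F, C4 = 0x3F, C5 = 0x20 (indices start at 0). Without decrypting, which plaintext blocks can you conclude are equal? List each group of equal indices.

ECB encrypts each block independently with the same key, so equal ciphertext blocks imply equal plaintext blocks.
C3 = C4 = 0x3F, so P3 = P4.

P3 = P4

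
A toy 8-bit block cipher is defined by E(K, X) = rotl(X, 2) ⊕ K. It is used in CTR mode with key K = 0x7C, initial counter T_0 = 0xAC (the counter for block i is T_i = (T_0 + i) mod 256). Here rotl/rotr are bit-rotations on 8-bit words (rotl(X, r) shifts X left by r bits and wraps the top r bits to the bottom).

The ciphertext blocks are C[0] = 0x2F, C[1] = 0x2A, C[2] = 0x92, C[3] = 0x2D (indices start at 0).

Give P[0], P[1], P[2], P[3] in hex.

CTR decryption: S_i = E(K, T_i) where T_i is the counter for block i; P_i = C_i ⊕ S_i.
P[0]: T = 0xAC, S = E(K, T) = 0xCE; 0x2F ⊕ 0xCE = 0xE1.
P[1]: T = 0xAD, S = E(K, T) = 0xCA; 0x2A ⊕ 0xCA = 0xE0.
P[2]: T = 0xAE, S = E(K, T) = 0xC6; 0x92 ⊕ 0xC6 = 0x54.
P[3]: T = 0xAF, S = E(K, T) = 0xC2; 0x2D ⊕ 0xC2 = 0xEF.

P[0] = 0xE1, P[1] = 0xE0, P[2] = 0x54, P[3] = 0xEF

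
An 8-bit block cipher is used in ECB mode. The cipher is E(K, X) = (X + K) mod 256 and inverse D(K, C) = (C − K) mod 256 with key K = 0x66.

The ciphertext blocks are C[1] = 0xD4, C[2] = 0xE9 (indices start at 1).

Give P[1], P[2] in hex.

P[1] = 0x6E, P[2] = 0x83

ECB decryption: P_i = D(K, C_i).
P[1]: D(K, 0xD4) = 0x6E.
P[2]: D(K, 0xE9) = 0x83.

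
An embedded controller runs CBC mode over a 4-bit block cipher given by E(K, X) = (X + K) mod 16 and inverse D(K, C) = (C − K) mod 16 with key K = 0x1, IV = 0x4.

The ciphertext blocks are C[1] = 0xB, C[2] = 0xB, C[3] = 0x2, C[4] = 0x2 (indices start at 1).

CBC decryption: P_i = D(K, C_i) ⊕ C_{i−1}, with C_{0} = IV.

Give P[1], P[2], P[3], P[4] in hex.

P[1] = 0xE, P[2] = 0x1, P[3] = 0xA, P[4] = 0x3

P[1]: D(K, 0xB) = 0xA; 0xA ⊕ 0x4 = 0xE.
P[2]: D(K, 0xB) = 0xA; 0xA ⊕ 0xB = 0x1.
P[3]: D(K, 0x2) = 0x1; 0x1 ⊕ 0xB = 0xA.
P[4]: D(K, 0x2) = 0x1; 0x1 ⊕ 0x2 = 0x3.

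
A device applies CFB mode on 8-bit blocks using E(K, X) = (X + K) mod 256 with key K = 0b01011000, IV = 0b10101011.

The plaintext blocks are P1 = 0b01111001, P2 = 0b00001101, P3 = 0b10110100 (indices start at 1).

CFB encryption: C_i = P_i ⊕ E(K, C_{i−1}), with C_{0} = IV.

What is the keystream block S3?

C1: E(K, 0b10101011) = 0b00000011; 0b01111001 ⊕ 0b00000011 = 0b01111010.
C2: E(K, 0b01111010) = 0b11010010; 0b00001101 ⊕ 0b11010010 = 0b11011111.
C3: E(K, 0b11011111) = 0b00110111; 0b10110100 ⊕ 0b00110111 = 0b10000011.
So S3 = 0b00110111.

0b00110111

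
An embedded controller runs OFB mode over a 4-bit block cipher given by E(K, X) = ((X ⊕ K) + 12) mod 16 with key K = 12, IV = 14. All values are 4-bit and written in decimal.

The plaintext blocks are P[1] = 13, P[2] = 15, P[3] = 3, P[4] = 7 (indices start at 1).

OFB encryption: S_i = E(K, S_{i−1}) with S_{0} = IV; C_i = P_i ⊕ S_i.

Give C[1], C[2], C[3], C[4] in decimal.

C[1]: S = E(K, 14) = 14; 13 ⊕ 14 = 3.
C[2]: S = E(K, 14) = 14; 15 ⊕ 14 = 1.
C[3]: S = E(K, 14) = 14; 3 ⊕ 14 = 13.
C[4]: S = E(K, 14) = 14; 7 ⊕ 14 = 9.

C[1] = 3, C[2] = 1, C[3] = 13, C[4] = 9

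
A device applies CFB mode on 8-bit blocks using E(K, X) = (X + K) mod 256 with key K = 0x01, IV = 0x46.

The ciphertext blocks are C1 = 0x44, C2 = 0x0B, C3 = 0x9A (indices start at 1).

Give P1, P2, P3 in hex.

P1 = 0x03, P2 = 0x4E, P3 = 0x96

CFB decryption: P_i = C_i ⊕ E(K, C_{i−1}), with C_{0} = IV.
P1: E(K, 0x46) = 0x47; 0x44 ⊕ 0x47 = 0x03.
P2: E(K, 0x44) = 0x45; 0x0B ⊕ 0x45 = 0x4E.
P3: E(K, 0x0B) = 0x0C; 0x9A ⊕ 0x0C = 0x96.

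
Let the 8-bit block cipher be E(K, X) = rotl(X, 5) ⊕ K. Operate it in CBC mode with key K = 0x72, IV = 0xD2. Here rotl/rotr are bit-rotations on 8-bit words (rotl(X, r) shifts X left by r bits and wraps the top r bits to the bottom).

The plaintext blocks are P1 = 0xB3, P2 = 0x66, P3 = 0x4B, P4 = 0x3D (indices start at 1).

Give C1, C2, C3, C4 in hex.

CBC encryption: C_i = E(K, P_i ⊕ C_{i−1}), with C_{0} = IV.
C1: P1 ⊕ 0xD2 = 0x61; E(K, 0x61) = 0x5E.
C2: P2 ⊕ 0x5E = 0x38; E(K, 0x38) = 0x75.
C3: P3 ⊕ 0x75 = 0x3E; E(K, 0x3E) = 0xB5.
C4: P4 ⊕ 0xB5 = 0x88; E(K, 0x88) = 0x63.

C1 = 0x5E, C2 = 0x75, C3 = 0xB5, C4 = 0x63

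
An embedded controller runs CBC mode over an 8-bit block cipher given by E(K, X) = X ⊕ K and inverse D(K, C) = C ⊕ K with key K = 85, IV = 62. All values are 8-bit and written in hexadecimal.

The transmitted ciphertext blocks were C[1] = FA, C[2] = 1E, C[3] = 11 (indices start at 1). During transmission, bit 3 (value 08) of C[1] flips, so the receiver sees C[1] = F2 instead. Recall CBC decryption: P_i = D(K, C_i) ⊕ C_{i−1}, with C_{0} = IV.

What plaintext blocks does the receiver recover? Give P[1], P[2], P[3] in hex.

Only C[1] changed, to F2. In CBC, a change in C_i garbles P_i and flips the same bit in P_{i+1}. Decrypting the received ciphertext:
P[1]: D(K, F2) = 77; 77 ⊕ 62 = 15.
P[2]: D(K, 1E) = 9B; 9B ⊕ F2 = 69.
P[3]: D(K, 11) = 94; 94 ⊕ 1E = 8A.
Blocks that differ from the original plaintext: P[1], P[2].

P[1] = 15, P[2] = 69, P[3] = 8A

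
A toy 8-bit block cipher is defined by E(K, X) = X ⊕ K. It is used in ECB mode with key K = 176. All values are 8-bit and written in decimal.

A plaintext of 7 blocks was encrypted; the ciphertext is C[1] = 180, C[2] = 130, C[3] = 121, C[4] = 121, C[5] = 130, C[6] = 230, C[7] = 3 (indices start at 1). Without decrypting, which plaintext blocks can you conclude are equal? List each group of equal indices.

P[2] = P[5]; P[3] = P[4]

ECB encrypts each block independently with the same key, so equal ciphertext blocks imply equal plaintext blocks.
C[2] = C[5] = 130, so P[2] = P[5].
C[3] = C[4] = 121, so P[3] = P[4].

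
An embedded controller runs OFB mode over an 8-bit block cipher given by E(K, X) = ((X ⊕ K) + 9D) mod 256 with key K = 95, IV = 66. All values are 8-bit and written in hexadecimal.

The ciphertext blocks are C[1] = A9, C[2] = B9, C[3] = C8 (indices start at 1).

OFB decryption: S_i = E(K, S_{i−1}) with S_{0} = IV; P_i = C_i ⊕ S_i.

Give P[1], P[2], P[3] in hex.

P[1] = 39, P[2] = 1B, P[3] = 1C

P[1]: S = E(K, 66) = 90; A9 ⊕ 90 = 39.
P[2]: S = E(K, 90) = A2; B9 ⊕ A2 = 1B.
P[3]: S = E(K, A2) = D4; C8 ⊕ D4 = 1C.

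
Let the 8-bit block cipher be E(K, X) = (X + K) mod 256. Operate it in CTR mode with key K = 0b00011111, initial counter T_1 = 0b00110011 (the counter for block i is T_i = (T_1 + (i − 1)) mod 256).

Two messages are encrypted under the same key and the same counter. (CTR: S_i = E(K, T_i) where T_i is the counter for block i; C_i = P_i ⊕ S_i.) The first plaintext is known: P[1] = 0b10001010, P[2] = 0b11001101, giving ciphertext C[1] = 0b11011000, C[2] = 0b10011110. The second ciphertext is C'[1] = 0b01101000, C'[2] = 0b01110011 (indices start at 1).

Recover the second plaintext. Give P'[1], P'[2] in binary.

In CTR with a reused counter, both messages share the same keystream S_i, so C_i ⊕ C'_i = P_i ⊕ P'_i and thus P'_i = P_i ⊕ C_i ⊕ C'_i.
P'[1]: 0b10001010 ⊕ 0b11011000 ⊕ 0b01101000 = 0b00111010.
P'[2]: 0b11001101 ⊕ 0b10011110 ⊕ 0b01110011 = 0b00100000.

P'[1] = 0b00111010, P'[2] = 0b00100000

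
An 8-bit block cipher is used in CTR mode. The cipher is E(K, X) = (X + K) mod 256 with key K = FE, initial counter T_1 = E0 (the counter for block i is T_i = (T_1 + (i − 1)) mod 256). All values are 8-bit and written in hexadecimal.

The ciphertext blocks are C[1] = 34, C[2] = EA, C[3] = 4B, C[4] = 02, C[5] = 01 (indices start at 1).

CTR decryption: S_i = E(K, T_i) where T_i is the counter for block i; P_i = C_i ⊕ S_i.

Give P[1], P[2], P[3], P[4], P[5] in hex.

P[1]: T = E0, S = E(K, T) = DE; 34 ⊕ DE = EA.
P[2]: T = E1, S = E(K, T) = DF; EA ⊕ DF = 35.
P[3]: T = E2, S = E(K, T) = E0; 4B ⊕ E0 = AB.
P[4]: T = E3, S = E(K, T) = E1; 02 ⊕ E1 = E3.
P[5]: T = E4, S = E(K, T) = E2; 01 ⊕ E2 = E3.

P[1] = EA, P[2] = 35, P[3] = AB, P[4] = E3, P[5] = E3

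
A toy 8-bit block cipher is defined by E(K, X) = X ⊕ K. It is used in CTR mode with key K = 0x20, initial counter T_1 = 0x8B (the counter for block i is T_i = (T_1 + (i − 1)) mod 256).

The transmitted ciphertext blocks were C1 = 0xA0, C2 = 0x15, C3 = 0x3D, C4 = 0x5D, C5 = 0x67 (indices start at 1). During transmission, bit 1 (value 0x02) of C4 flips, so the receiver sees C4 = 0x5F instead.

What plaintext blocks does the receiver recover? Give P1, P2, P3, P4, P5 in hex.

P1 = 0x0B, P2 = 0xB9, P3 = 0x90, P4 = 0xF1, P5 = 0xC8

CTR decryption: S_i = E(K, T_i) where T_i is the counter for block i; P_i = C_i ⊕ S_i.
Only C4 changed, to 0x5F. In CTR, a change in C_i flips the same bit in P_i only; the keystream is unaffected. Decrypting the received ciphertext:
P1: T = 0x8B, S = E(K, T) = 0xAB; 0xA0 ⊕ 0xAB = 0x0B.
P2: T = 0x8C, S = E(K, T) = 0xAC; 0x15 ⊕ 0xAC = 0xB9.
P3: T = 0x8D, S = E(K, T) = 0xAD; 0x3D ⊕ 0xAD = 0x90.
P4: T = 0x8E, S = E(K, T) = 0xAE; 0x5F ⊕ 0xAE = 0xF1.
P5: T = 0x8F, S = E(K, T) = 0xAF; 0x67 ⊕ 0xAF = 0xC8.
Blocks that differ from the original plaintext: P4.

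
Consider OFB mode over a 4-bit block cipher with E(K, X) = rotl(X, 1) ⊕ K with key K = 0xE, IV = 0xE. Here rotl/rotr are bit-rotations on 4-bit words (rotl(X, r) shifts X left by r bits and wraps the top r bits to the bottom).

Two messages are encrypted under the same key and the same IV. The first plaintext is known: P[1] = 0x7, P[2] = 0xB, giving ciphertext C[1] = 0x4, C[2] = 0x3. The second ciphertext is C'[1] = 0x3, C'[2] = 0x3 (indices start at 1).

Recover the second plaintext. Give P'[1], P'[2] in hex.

P'[1] = 0x0, P'[2] = 0xB

In OFB with a reused IV, both messages share the same keystream S_i, so C_i ⊕ C'_i = P_i ⊕ P'_i and thus P'_i = P_i ⊕ C_i ⊕ C'_i.
P'[1]: 0x7 ⊕ 0x4 ⊕ 0x3 = 0x0.
P'[2]: 0xB ⊕ 0x3 ⊕ 0x3 = 0xB.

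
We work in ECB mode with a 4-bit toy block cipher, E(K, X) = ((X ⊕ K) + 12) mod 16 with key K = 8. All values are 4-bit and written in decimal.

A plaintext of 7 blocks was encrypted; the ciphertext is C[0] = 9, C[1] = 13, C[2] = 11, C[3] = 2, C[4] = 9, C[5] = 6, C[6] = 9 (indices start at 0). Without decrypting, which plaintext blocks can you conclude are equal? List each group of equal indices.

ECB encrypts each block independently with the same key, so equal ciphertext blocks imply equal plaintext blocks.
C[0] = C[4] = C[6] = 9, so P[0] = P[4] = P[6].

P[0] = P[4] = P[6]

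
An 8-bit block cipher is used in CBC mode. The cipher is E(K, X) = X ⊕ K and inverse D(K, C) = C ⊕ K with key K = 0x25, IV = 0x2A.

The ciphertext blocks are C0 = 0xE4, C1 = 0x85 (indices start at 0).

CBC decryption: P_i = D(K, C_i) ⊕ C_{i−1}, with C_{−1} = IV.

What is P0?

P0 = 0xEB

P0: D(K, 0xE4) = 0xC1; 0xC1 ⊕ 0x2A = 0xEB.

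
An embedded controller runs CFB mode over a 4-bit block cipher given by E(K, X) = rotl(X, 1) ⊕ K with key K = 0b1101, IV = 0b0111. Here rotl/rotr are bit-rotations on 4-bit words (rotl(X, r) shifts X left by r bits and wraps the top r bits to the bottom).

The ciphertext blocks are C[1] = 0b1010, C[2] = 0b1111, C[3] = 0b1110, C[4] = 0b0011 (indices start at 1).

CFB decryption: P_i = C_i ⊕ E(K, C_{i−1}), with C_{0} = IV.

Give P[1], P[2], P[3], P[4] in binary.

P[1]: E(K, 0b0111) = 0b0011; 0b1010 ⊕ 0b0011 = 0b1001.
P[2]: E(K, 0b1010) = 0b1000; 0b1111 ⊕ 0b1000 = 0b0111.
P[3]: E(K, 0b1111) = 0b0010; 0b1110 ⊕ 0b0010 = 0b1100.
P[4]: E(K, 0b1110) = 0b0000; 0b0011 ⊕ 0b0000 = 0b0011.

P[1] = 0b1001, P[2] = 0b0111, P[3] = 0b1100, P[4] = 0b0011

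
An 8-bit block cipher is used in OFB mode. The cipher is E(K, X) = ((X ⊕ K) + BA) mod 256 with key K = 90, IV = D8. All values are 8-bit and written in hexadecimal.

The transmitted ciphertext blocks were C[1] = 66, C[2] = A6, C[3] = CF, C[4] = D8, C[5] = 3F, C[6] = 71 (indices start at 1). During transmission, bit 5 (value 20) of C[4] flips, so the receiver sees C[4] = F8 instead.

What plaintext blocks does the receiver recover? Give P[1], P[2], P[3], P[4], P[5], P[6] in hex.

P[1] = 64, P[2] = EA, P[3] = 59, P[4] = 38, P[5] = 35, P[6] = 25

OFB decryption: S_i = E(K, S_{i−1}) with S_{0} = IV; P_i = C_i ⊕ S_i.
Only C[4] changed, to F8. In OFB, a change in C_i flips the same bit in P_i only; the keystream is unaffected. Decrypting the received ciphertext:
P[1]: S = E(K, D8) = 02; 66 ⊕ 02 = 64.
P[2]: S = E(K, 02) = 4C; A6 ⊕ 4C = EA.
P[3]: S = E(K, 4C) = 96; CF ⊕ 96 = 59.
P[4]: S = E(K, 96) = C0; F8 ⊕ C0 = 38.
P[5]: S = E(K, C0) = 0A; 3F ⊕ 0A = 35.
P[6]: S = E(K, 0A) = 54; 71 ⊕ 54 = 25.
Blocks that differ from the original plaintext: P[4].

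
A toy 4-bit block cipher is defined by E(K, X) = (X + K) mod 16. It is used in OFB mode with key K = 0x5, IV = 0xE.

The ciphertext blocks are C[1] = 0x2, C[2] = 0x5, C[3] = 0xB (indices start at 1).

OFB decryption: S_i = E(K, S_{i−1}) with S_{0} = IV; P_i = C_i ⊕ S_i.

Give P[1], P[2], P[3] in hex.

P[1]: S = E(K, 0xE) = 0x3; 0x2 ⊕ 0x3 = 0x1.
P[2]: S = E(K, 0x3) = 0x8; 0x5 ⊕ 0x8 = 0xD.
P[3]: S = E(K, 0x8) = 0xD; 0xB ⊕ 0xD = 0x6.

P[1] = 0x1, P[2] = 0xD, P[3] = 0x6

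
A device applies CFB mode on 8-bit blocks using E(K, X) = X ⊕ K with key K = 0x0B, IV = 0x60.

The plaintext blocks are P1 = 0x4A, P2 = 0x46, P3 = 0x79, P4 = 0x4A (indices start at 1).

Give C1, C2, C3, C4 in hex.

CFB encryption: C_i = P_i ⊕ E(K, C_{i−1}), with C_{0} = IV.
C1: E(K, 0x60) = 0x6B; 0x4A ⊕ 0x6B = 0x21.
C2: E(K, 0x21) = 0x2A; 0x46 ⊕ 0x2A = 0x6C.
C3: E(K, 0x6C) = 0x67; 0x79 ⊕ 0x67 = 0x1E.
C4: E(K, 0x1E) = 0x15; 0x4A ⊕ 0x15 = 0x5F.

C1 = 0x21, C2 = 0x6C, C3 = 0x1E, C4 = 0x5F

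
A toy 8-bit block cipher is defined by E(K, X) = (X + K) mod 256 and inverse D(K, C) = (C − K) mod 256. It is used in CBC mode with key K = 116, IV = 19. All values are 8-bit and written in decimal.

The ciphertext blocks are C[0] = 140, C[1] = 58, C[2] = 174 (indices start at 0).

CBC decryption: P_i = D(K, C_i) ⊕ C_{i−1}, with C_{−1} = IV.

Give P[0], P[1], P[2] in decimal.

P[0]: D(K, 140) = 24; 24 ⊕ 19 = 11.
P[1]: D(K, 58) = 198; 198 ⊕ 140 = 74.
P[2]: D(K, 174) = 58; 58 ⊕ 58 = 0.

P[0] = 11, P[1] = 74, P[2] = 0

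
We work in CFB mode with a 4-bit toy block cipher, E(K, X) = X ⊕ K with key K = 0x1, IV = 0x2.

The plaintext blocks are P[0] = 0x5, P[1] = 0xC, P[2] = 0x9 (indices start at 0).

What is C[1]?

CFB encryption: C_i = P_i ⊕ E(K, C_{i−1}), with C_{−1} = IV.
C[0]: E(K, 0x2) = 0x3; 0x5 ⊕ 0x3 = 0x6.
C[1]: E(K, 0x6) = 0x7; 0xC ⊕ 0x7 = 0xB.

C[1] = 0xB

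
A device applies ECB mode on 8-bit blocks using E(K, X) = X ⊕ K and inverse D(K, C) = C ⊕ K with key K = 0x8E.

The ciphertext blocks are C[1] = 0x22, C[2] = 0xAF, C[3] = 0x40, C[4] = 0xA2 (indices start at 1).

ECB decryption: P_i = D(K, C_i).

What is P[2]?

P[2]: D(K, 0xAF) = 0x21.

P[2] = 0x21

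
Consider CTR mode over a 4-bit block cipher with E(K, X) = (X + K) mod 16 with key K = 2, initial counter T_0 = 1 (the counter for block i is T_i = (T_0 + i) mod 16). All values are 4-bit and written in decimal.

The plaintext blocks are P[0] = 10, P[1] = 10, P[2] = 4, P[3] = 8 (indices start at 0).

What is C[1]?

C[1] = 14

CTR encryption: S_i = E(K, T_i) where T_i is the counter for block i; C_i = P_i ⊕ S_i.
C[0]: T = 1, S = E(K, T) = 3; 10 ⊕ 3 = 9.
C[1]: T = 2, S = E(K, T) = 4; 10 ⊕ 4 = 14.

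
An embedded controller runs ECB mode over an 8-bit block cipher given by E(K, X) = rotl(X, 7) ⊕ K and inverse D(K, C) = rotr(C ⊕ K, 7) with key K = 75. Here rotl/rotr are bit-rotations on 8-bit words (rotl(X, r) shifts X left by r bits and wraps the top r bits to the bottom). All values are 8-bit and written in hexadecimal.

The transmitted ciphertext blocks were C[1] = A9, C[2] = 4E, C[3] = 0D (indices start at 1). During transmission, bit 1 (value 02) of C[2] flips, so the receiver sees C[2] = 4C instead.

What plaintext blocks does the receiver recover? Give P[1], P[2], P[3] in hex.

ECB decryption: P_i = D(K, C_i).
Only C[2] changed, to 4C. In ECB, a change in C_i affects only P_i. Decrypting the received ciphertext:
P[1]: D(K, A9) = B9.
P[2]: D(K, 4C) = 72.
P[3]: D(K, 0D) = F0.
Blocks that differ from the original plaintext: P[2].

P[1] = B9, P[2] = 72, P[3] = F0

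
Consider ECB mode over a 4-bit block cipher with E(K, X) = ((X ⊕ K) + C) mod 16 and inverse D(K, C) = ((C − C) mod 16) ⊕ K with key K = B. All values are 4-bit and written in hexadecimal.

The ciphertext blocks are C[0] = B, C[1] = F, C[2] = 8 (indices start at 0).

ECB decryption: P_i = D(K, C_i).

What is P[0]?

P[0]: D(K, B) = 4.

P[0] = 4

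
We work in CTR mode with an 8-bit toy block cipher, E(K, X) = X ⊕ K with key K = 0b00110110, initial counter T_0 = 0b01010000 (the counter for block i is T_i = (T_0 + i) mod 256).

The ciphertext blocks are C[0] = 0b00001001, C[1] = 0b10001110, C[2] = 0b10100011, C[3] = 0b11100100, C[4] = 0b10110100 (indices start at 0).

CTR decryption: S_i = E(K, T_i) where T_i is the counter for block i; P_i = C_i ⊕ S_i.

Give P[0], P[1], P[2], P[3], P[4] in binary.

P[0] = 0b01101111, P[1] = 0b11101001, P[2] = 0b11000111, P[3] = 0b10000001, P[4] = 0b11010110

P[0]: T = 0b01010000, S = E(K, T) = 0b01100110; 0b00001001 ⊕ 0b01100110 = 0b01101111.
P[1]: T = 0b01010001, S = E(K, T) = 0b01100111; 0b10001110 ⊕ 0b01100111 = 0b11101001.
P[2]: T = 0b01010010, S = E(K, T) = 0b01100100; 0b10100011 ⊕ 0b01100100 = 0b11000111.
P[3]: T = 0b01010011, S = E(K, T) = 0b01100101; 0b11100100 ⊕ 0b01100101 = 0b10000001.
P[4]: T = 0b01010100, S = E(K, T) = 0b01100010; 0b10110100 ⊕ 0b01100010 = 0b11010110.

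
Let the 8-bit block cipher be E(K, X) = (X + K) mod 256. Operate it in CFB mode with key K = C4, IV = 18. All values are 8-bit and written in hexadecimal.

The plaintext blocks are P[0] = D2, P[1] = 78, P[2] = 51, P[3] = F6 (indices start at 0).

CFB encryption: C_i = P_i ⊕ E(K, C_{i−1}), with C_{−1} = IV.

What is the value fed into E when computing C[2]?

C[0]: E(K, 18) = DC; D2 ⊕ DC = 0E.
C[1]: E(K, 0E) = D2; 78 ⊕ D2 = AA.
C[2]: E(K, AA) = 6E; 51 ⊕ 6E = 3F.
So the input to E for block [2] is AA.

AA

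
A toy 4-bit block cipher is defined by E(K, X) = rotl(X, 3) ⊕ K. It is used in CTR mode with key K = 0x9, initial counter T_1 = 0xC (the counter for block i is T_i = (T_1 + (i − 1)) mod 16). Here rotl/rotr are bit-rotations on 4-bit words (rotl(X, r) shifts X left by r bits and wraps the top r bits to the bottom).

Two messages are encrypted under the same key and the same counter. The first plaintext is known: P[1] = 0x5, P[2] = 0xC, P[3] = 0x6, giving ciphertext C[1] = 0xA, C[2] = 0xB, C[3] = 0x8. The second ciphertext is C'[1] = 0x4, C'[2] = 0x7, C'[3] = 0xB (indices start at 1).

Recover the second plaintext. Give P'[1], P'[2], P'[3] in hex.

P'[1] = 0xB, P'[2] = 0x0, P'[3] = 0x5

In CTR with a reused counter, both messages share the same keystream S_i, so C_i ⊕ C'_i = P_i ⊕ P'_i and thus P'_i = P_i ⊕ C_i ⊕ C'_i.
P'[1]: 0x5 ⊕ 0xA ⊕ 0x4 = 0xB.
P'[2]: 0xC ⊕ 0xB ⊕ 0x7 = 0x0.
P'[3]: 0x6 ⊕ 0x8 ⊕ 0xB = 0x5.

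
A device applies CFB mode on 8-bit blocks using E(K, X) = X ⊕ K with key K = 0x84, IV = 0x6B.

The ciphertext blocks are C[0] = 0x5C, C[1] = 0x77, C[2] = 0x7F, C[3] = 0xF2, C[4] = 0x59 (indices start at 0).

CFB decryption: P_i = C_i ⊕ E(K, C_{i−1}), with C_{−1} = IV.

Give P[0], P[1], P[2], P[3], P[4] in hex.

P[0] = 0xB3, P[1] = 0xAF, P[2] = 0x8C, P[3] = 0x09, P[4] = 0x2F

P[0]: E(K, 0x6B) = 0xEF; 0x5C ⊕ 0xEF = 0xB3.
P[1]: E(K, 0x5C) = 0xD8; 0x77 ⊕ 0xD8 = 0xAF.
P[2]: E(K, 0x77) = 0xF3; 0x7F ⊕ 0xF3 = 0x8C.
P[3]: E(K, 0x7F) = 0xFB; 0xF2 ⊕ 0xFB = 0x09.
P[4]: E(K, 0xF2) = 0x76; 0x59 ⊕ 0x76 = 0x2F.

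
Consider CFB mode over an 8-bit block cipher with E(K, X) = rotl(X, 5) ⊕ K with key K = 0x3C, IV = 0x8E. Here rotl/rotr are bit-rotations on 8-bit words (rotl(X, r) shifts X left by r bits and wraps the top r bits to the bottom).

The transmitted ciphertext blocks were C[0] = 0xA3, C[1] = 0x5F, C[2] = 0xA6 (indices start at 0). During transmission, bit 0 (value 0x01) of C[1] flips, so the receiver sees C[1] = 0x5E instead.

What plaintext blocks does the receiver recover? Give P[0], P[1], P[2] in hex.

P[0] = 0x4E, P[1] = 0x16, P[2] = 0x51

CFB decryption: P_i = C_i ⊕ E(K, C_{i−1}), with C_{−1} = IV.
Only C[1] changed, to 0x5E. In CFB, a change in C_i flips the same bit in P_i and garbles P_{i+1}. Decrypting the received ciphertext:
P[0]: E(K, 0x8E) = 0xED; 0xA3 ⊕ 0xED = 0x4E.
P[1]: E(K, 0xA3) = 0x48; 0x5E ⊕ 0x48 = 0x16.
P[2]: E(K, 0x5E) = 0xF7; 0xA6 ⊕ 0xF7 = 0x51.
Blocks that differ from the original plaintext: P[1], P[2].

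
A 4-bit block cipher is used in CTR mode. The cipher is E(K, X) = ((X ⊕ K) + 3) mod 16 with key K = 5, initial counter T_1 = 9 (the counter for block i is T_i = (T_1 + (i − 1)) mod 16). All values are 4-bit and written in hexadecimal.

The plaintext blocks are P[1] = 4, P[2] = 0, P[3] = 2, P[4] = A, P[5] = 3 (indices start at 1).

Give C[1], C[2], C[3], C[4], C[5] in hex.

CTR encryption: S_i = E(K, T_i) where T_i is the counter for block i; C_i = P_i ⊕ S_i.
C[1]: T = 9, S = E(K, T) = F; 4 ⊕ F = B.
C[2]: T = A, S = E(K, T) = 2; 0 ⊕ 2 = 2.
C[3]: T = B, S = E(K, T) = 1; 2 ⊕ 1 = 3.
C[4]: T = C, S = E(K, T) = C; A ⊕ C = 6.
C[5]: T = D, S = E(K, T) = B; 3 ⊕ B = 8.

C[1] = B, C[2] = 2, C[3] = 3, C[4] = 6, C[5] = 8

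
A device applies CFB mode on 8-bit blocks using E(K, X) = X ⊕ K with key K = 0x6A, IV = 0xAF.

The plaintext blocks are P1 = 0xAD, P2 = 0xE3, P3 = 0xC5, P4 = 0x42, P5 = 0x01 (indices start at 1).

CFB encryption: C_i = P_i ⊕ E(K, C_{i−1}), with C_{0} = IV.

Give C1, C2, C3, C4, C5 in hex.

C1 = 0x68, C2 = 0xE1, C3 = 0x4E, C4 = 0x66, C5 = 0x0D

C1: E(K, 0xAF) = 0xC5; 0xAD ⊕ 0xC5 = 0x68.
C2: E(K, 0x68) = 0x02; 0xE3 ⊕ 0x02 = 0xE1.
C3: E(K, 0xE1) = 0x8B; 0xC5 ⊕ 0x8B = 0x4E.
C4: E(K, 0x4E) = 0x24; 0x42 ⊕ 0x24 = 0x66.
C5: E(K, 0x66) = 0x0C; 0x01 ⊕ 0x0C = 0x0D.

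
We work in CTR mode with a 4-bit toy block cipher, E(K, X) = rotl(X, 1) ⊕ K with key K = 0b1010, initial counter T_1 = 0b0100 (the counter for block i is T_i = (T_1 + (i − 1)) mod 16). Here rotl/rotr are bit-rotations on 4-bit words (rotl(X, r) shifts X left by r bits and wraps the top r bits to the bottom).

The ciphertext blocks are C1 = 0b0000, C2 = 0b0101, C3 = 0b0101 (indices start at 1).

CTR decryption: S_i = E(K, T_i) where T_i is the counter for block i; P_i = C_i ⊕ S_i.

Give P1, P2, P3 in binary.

P1 = 0b0010, P2 = 0b0101, P3 = 0b0011

P1: T = 0b0100, S = E(K, T) = 0b0010; 0b0000 ⊕ 0b0010 = 0b0010.
P2: T = 0b0101, S = E(K, T) = 0b0000; 0b0101 ⊕ 0b0000 = 0b0101.
P3: T = 0b0110, S = E(K, T) = 0b0110; 0b0101 ⊕ 0b0110 = 0b0011.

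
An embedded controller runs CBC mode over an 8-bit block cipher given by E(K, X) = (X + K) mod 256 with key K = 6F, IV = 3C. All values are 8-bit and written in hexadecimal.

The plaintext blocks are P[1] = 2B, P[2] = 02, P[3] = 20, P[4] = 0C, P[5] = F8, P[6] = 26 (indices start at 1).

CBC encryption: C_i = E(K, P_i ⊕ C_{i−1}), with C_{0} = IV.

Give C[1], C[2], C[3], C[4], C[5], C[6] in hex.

C[1]: P[1] ⊕ 3C = 17; E(K, 17) = 86.
C[2]: P[2] ⊕ 86 = 84; E(K, 84) = F3.
C[3]: P[3] ⊕ F3 = D3; E(K, D3) = 42.
C[4]: P[4] ⊕ 42 = 4E; E(K, 4E) = BD.
C[5]: P[5] ⊕ BD = 45; E(K, 45) = B4.
C[6]: P[6] ⊕ B4 = 92; E(K, 92) = 01.

C[1] = 86, C[2] = F3, C[3] = 42, C[4] = BD, C[5] = B4, C[6] = 01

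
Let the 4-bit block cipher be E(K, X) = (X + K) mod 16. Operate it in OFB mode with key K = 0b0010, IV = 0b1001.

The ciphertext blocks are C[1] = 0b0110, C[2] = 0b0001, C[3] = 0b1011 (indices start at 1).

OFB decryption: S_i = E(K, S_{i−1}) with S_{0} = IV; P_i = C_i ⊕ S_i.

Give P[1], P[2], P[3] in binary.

P[1]: S = E(K, 0b1001) = 0b1011; 0b0110 ⊕ 0b1011 = 0b1101.
P[2]: S = E(K, 0b1011) = 0b1101; 0b0001 ⊕ 0b1101 = 0b1100.
P[3]: S = E(K, 0b1101) = 0b1111; 0b1011 ⊕ 0b1111 = 0b0100.

P[1] = 0b1101, P[2] = 0b1100, P[3] = 0b0100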